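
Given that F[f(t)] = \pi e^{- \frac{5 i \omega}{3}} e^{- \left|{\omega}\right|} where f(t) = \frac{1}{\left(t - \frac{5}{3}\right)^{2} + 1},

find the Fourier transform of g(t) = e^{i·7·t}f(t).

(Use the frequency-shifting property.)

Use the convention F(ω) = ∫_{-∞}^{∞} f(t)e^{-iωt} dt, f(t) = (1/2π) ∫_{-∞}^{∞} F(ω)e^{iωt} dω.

F[g](ω) = \pi e^{- \frac{5 i \left(\omega - 7\right)}{3} - \left|{\omega - 7}\right|}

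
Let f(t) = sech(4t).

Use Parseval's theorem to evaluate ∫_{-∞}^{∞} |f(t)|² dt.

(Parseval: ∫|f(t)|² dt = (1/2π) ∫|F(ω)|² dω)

∫|f(t)|² dt = \frac{1}{2}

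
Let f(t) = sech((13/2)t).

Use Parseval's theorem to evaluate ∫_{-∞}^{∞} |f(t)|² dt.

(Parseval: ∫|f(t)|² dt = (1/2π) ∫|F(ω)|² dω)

∫|f(t)|² dt = \frac{4}{13}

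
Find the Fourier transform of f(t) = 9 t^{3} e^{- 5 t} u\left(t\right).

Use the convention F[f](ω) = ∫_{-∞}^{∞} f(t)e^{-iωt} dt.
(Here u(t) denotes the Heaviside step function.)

F(ω) = \frac{54}{\left(i \omega + 5\right)^{4}}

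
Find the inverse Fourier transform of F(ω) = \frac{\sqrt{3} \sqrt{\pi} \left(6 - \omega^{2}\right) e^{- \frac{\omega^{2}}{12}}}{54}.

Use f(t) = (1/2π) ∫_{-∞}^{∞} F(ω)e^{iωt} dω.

f(t) = 2 t^{2} e^{- 3 t^{2}}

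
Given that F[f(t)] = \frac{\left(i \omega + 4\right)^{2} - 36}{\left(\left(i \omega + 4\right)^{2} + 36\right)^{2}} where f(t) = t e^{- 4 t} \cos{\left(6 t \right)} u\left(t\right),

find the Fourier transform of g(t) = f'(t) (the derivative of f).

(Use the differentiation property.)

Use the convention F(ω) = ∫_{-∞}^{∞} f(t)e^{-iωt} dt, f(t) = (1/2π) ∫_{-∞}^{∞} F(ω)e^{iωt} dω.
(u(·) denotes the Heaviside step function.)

F[g](ω) = \frac{i \omega \left(\left(i \omega + 4\right)^{2} - 36\right)}{\left(\left(i \omega + 4\right)^{2} + 36\right)^{2}}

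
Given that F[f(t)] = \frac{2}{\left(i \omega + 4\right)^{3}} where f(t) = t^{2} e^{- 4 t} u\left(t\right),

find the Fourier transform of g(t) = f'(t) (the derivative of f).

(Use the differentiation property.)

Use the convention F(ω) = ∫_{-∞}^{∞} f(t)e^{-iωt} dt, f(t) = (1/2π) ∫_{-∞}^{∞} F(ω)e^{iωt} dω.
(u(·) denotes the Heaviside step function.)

F[g](ω) = \frac{2 i \omega}{\left(i \omega + 4\right)^{3}}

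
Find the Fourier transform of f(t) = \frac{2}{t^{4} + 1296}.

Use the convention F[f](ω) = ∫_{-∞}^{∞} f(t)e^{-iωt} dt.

F(ω) = \frac{\pi e^{- 3 \sqrt{2} \left|{\omega}\right|} \sin{\left(3 \sqrt{2} \left|{\omega}\right| + \frac{\pi}{4} \right)}}{108}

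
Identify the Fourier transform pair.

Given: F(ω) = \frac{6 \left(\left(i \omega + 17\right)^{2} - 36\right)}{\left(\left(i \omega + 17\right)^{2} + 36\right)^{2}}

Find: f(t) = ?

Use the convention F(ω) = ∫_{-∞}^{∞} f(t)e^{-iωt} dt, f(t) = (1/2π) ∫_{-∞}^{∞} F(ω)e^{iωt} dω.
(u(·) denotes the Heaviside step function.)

f(t) = 6 t e^{- 17 t} \cos{\left(6 t \right)} u\left(t\right)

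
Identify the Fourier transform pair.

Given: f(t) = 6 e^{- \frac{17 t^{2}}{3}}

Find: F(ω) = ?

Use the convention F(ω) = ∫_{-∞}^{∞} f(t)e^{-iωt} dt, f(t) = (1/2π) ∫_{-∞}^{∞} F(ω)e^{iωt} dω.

F(ω) = \frac{6 \sqrt{51} \sqrt{\pi} e^{- \frac{3 \omega^{2}}{68}}}{17}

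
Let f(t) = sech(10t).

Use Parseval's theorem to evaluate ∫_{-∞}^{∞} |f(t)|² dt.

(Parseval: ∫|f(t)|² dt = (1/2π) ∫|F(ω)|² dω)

∫|f(t)|² dt = \frac{1}{5}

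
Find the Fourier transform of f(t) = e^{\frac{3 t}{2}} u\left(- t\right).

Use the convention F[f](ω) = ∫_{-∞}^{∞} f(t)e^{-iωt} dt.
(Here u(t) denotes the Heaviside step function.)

F(ω) = - \frac{2}{2 i \omega - 3}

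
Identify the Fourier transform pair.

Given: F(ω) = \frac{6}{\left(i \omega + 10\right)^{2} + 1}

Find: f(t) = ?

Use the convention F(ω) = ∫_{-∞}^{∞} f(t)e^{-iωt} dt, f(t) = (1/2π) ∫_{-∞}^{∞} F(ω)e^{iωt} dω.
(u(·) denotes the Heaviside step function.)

f(t) = 6 e^{- 10 t} \sin{\left(t \right)} u\left(t\right)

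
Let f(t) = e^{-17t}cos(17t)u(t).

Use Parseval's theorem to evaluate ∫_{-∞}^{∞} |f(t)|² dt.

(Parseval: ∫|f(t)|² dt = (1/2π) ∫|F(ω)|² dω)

∫|f(t)|² dt = \frac{3}{136}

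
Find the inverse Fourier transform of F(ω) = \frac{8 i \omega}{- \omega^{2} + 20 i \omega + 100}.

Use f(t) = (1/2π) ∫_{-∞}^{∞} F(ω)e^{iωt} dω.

f(t) = 8 \left(1 - 10 t\right) e^{- 10 t} u\left(t\right)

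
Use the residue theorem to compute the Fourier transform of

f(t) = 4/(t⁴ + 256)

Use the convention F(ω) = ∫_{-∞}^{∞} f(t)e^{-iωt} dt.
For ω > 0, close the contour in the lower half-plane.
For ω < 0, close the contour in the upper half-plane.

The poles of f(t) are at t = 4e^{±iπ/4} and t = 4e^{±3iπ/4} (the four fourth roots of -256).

Let g(z) = f(z)e^{-iωz}; for large |z| the factor e^{-iωz} decays in the lower half-plane when ω > 0 and in the upper half-plane when ω < 0.

Case ω > 0 (lower half-plane, clockwise contour ⇒ F(ω) = -2πi·ΣRes):
  Res_{z = - 2 \sqrt{2} - 2 \sqrt{2} i} g(z) = \frac{\sqrt{2} i \left(1 - i\right) e^{2 \sqrt{2} \omega \left(-1 + i\right)}}{128}
  Res_{z = 2 \sqrt{2} - 2 \sqrt{2} i} g(z) = \frac{\sqrt{2} i \left(1 + i\right) e^{- 2 \sqrt{2} \omega \left(1 + i\right)}}{128}
  F(ω) = -2πi·ΣRes = \frac{\sqrt{2} \pi \left(1 - i\right) \left(e^{4 \sqrt{2} i \omega} + i\right) e^{- 2 \sqrt{2} \omega \left(1 + i\right)}}{64} = \frac{\pi e^{- 2 \sqrt{2} \omega} \sin{\left(2 \sqrt{2} \omega + \frac{\pi}{4} \right)}}{16}

Case ω < 0 (upper half-plane, counterclockwise contour ⇒ F(ω) = +2πi·ΣRes):
  Res_{z = 2 \sqrt{2} + 2 \sqrt{2} i} g(z) = \frac{\sqrt{2} i \left(-1 + i\right) e^{2 \sqrt{2} \omega \left(1 - i\right)}}{128}
  Res_{z = - 2 \sqrt{2} + 2 \sqrt{2} i} g(z) = \frac{\sqrt{2} \left(1 - i\right) e^{2 \sqrt{2} \omega \left(1 + i\right)}}{128}
  F(ω) = 2πi·ΣRes = - \frac{\sqrt{2} i \pi \left(i \left(1 - i\right) e^{2 \sqrt{2} \omega \left(1 - i\right)} - \left(1 - i\right) e^{2 \sqrt{2} \omega \left(1 + i\right)}\right)}{64} = \frac{\pi e^{2 \sqrt{2} \omega} \cos{\left(2 \sqrt{2} \omega + \frac{\pi}{4} \right)}}{16}

Both cases combine into a single formula in |ω|:

F(ω) = \frac{\pi e^{- 2 \sqrt{2} \left|{\omega}\right|} \sin{\left(2 \sqrt{2} \left|{\omega}\right| + \frac{\pi}{4} \right)}}{16}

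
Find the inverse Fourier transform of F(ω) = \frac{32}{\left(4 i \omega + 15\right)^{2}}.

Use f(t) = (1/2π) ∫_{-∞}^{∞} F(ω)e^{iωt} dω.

f(t) = 2 t e^{- \frac{15 t}{4}} u\left(t\right)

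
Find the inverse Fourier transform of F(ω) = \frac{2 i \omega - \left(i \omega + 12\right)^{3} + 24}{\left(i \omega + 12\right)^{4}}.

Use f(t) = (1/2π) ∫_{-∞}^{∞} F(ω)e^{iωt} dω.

f(t) = \left(t^{2} - 1\right) e^{- 12 t} u\left(t\right)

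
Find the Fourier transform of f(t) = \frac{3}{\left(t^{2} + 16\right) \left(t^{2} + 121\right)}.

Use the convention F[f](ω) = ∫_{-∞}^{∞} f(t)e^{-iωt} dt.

F(ω) = \frac{\pi \left(11 e^{7 \left|{\omega}\right|} - 4\right) e^{- 11 \left|{\omega}\right|}}{1540}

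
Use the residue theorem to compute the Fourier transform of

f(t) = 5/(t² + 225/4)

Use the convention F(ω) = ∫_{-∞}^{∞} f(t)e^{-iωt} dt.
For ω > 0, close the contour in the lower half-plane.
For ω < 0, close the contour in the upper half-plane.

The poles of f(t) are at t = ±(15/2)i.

Let g(z) = f(z)e^{-iωz}; for large |z| the factor e^{-iωz} decays in the lower half-plane when ω > 0 and in the upper half-plane when ω < 0.

Case ω > 0 (lower half-plane, clockwise contour ⇒ F(ω) = -2πi·ΣRes):
  Res_{z = - \frac{15 i}{2}} g(z) = \frac{i e^{- \frac{15 \omega}{2}}}{3}
  F(ω) = -2πi·ΣRes = \frac{2 \pi e^{- \frac{15 \omega}{2}}}{3}

Case ω < 0 (upper half-plane, counterclockwise contour ⇒ F(ω) = +2πi·ΣRes):
  Res_{z = \frac{15 i}{2}} g(z) = - \frac{i e^{\frac{15 \omega}{2}}}{3}
  F(ω) = 2πi·ΣRes = \frac{2 \pi e^{\frac{15 \omega}{2}}}{3}

Both cases combine into a single formula in |ω|:

F(ω) = \frac{2 \pi e^{- \frac{15 \left|{\omega}\right|}{2}}}{3}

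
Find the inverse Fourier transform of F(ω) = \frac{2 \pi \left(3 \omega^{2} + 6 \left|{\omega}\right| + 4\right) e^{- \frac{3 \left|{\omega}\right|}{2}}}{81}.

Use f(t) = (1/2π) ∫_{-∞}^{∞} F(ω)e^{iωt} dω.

f(t) = \frac{2}{\left(t^{2} + \frac{9}{4}\right)^{3}}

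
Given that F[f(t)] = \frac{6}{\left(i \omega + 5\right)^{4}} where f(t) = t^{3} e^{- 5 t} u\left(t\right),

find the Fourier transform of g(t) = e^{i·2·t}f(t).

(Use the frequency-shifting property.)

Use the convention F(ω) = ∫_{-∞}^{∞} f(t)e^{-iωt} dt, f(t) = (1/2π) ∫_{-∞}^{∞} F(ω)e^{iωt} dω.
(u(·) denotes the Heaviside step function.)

F[g](ω) = \frac{6}{\left(i \left(\omega - 2\right) + 5\right)^{4}}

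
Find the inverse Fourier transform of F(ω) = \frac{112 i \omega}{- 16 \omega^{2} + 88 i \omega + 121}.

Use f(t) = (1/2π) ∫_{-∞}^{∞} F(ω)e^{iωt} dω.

f(t) = 7 \left(1 - \frac{11 t}{4}\right) e^{- \frac{11 t}{4}} u\left(t\right)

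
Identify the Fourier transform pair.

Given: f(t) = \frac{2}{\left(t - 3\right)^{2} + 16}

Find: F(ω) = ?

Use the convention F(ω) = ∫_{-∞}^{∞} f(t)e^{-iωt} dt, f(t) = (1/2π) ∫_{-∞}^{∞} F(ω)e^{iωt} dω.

F(ω) = \frac{\pi e^{- 3 i \omega - 4 \left|{\omega}\right|}}{2}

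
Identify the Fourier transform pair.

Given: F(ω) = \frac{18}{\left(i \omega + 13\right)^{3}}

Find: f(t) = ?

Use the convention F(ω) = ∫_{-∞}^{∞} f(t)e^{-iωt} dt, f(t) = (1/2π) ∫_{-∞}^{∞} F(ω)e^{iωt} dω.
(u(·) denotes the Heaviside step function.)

f(t) = 9 t^{2} e^{- 13 t} u\left(t\right)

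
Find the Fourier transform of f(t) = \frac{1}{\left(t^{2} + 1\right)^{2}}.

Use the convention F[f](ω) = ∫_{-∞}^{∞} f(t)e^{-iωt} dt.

F(ω) = \frac{\pi \left(\left|{\omega}\right| + 1\right) e^{- \left|{\omega}\right|}}{2}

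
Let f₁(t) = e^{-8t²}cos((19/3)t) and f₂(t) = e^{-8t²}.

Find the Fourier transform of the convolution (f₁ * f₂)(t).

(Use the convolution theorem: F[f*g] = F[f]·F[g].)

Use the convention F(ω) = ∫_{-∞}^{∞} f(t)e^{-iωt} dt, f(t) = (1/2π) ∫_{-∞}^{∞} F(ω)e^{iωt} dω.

F[f₁*f₂](ω) = \frac{\pi \left(e^{\frac{19 \omega}{24}} + 1\right) e^{- \frac{\omega^{2}}{16} - \frac{19 \omega}{48} - \frac{361}{288}}}{16}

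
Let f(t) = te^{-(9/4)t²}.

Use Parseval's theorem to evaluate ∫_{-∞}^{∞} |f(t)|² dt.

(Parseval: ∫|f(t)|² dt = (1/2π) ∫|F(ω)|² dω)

∫|f(t)|² dt = \frac{\sqrt{2} \sqrt{\pi}}{27}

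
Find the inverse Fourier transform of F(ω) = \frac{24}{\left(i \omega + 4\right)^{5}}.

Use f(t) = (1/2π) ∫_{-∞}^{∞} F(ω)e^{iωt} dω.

f(t) = t^{4} e^{- 4 t} u\left(t\right)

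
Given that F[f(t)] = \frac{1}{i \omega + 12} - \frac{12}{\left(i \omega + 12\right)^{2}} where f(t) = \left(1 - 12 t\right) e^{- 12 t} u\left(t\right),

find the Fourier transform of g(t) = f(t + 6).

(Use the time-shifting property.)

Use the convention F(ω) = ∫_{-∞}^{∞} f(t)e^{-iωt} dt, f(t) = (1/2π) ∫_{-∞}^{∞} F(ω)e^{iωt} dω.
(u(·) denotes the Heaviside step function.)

F[g](ω) = \frac{i \omega e^{6 i \omega}}{- \omega^{2} + 24 i \omega + 144}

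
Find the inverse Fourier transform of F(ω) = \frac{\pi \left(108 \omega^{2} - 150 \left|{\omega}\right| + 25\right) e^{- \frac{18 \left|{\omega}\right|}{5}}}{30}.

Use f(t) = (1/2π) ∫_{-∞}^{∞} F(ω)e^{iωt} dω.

f(t) = \frac{8 t^{4}}{\left(t^{2} + \frac{324}{25}\right)^{3}}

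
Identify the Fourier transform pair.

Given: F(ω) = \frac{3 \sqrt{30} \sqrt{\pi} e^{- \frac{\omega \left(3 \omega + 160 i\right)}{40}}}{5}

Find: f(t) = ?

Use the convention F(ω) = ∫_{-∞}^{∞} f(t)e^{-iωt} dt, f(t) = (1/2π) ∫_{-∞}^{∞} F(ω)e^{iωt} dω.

f(t) = 6 e^{- \frac{10 \left(t - 4\right)^{2}}{3}}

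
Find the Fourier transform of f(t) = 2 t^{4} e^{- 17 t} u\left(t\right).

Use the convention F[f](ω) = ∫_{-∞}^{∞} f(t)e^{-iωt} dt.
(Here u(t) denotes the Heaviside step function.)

F(ω) = \frac{48}{\left(i \omega + 17\right)^{5}}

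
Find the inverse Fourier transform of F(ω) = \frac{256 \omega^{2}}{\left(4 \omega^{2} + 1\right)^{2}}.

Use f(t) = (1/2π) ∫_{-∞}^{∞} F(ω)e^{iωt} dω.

f(t) = 8 \left(1 - \frac{\left|{t}\right|}{2}\right) e^{- \frac{\left|{t}\right|}{2}}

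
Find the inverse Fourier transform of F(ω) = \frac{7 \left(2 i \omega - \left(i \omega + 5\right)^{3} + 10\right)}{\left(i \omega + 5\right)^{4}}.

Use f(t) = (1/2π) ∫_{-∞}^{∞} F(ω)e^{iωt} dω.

f(t) = 7 \left(t^{2} - 1\right) e^{- 5 t} u\left(t\right)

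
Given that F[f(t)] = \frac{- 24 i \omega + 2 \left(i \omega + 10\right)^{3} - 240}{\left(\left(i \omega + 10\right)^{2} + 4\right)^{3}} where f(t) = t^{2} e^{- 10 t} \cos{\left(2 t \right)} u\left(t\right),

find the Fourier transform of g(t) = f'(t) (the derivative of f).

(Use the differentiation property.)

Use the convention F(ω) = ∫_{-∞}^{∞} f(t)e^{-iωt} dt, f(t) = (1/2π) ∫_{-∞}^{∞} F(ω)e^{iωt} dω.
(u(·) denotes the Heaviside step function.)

F[g](ω) = - \frac{2 i \omega \left(12 i \omega - \left(i \omega + 10\right)^{3} + 120\right)}{\left(\left(i \omega + 10\right)^{2} + 4\right)^{3}}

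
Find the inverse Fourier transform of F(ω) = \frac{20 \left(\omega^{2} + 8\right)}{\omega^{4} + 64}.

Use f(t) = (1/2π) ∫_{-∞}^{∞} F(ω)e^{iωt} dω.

f(t) = 5 e^{- 2 \left|{t}\right|} \cos{\left(2 \left|{t}\right| \right)}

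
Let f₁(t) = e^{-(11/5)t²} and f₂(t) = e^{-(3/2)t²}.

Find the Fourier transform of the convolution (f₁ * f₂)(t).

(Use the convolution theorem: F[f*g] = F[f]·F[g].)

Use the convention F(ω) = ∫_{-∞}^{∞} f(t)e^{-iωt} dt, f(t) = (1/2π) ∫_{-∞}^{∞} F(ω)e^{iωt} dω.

F[f₁*f₂](ω) = \frac{\sqrt{330} \pi e^{- \frac{37 \omega^{2}}{132}}}{33}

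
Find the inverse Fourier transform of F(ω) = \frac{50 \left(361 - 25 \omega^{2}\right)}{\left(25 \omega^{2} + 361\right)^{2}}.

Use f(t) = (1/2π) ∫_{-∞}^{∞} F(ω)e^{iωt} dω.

f(t) = e^{- \frac{19 \left|{t}\right|}{5}} \left|{t}\right|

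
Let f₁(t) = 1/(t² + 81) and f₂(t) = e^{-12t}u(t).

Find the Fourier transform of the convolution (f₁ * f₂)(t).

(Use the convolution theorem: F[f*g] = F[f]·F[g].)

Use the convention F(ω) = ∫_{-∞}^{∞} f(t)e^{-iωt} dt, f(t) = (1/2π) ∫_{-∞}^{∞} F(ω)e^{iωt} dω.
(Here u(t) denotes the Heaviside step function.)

F[f₁*f₂](ω) = \frac{\pi e^{- 9 \left|{\omega}\right|}}{9 \left(i \omega + 12\right)}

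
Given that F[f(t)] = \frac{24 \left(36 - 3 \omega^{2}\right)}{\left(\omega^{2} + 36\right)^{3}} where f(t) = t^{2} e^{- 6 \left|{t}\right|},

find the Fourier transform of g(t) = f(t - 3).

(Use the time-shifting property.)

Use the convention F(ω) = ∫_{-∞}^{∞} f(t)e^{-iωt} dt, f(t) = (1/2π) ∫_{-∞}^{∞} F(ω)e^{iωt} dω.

F[g](ω) = \frac{72 \left(12 - \omega^{2}\right) e^{- 3 i \omega}}{\left(\omega^{2} + 36\right)^{3}}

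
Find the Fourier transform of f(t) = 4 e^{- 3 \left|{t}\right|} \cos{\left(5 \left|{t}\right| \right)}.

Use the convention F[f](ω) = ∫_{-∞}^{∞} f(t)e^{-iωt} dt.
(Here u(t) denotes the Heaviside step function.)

F(ω) = \frac{24 \left(\omega^{2} + 34\right)}{\omega^{4} - 32 \omega^{2} + 1156}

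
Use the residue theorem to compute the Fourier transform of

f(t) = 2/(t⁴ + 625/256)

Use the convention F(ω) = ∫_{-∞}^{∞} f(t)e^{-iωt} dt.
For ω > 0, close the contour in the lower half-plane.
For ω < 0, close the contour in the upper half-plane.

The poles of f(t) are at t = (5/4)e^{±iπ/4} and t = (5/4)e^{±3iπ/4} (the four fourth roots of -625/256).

Let g(z) = f(z)e^{-iωz}; for large |z| the factor e^{-iωz} decays in the lower half-plane when ω > 0 and in the upper half-plane when ω < 0.

Case ω > 0 (lower half-plane, clockwise contour ⇒ F(ω) = -2πi·ΣRes):
  Res_{z = - \frac{5 \sqrt{2}}{8} - \frac{5 \sqrt{2} i}{8}} g(z) = \frac{16 \sqrt{2} \left(1 + i\right) e^{\frac{5 \sqrt{2} \omega \left(-1 + i\right)}{8}}}{125}
  Res_{z = \frac{5 \sqrt{2}}{8} - \frac{5 \sqrt{2} i}{8}} g(z) = \frac{16 \sqrt{2} \left(-1 + i\right) e^{- \frac{5 \sqrt{2} \omega \left(1 + i\right)}{8}}}{125}
  F(ω) = -2πi·ΣRes = \frac{32 \sqrt{2} \pi \left(\left(1 - i\right) e^{\frac{5 \sqrt{2} i \omega}{4}} + 1 + i\right) e^{- \frac{5 \sqrt{2} \omega \left(1 + i\right)}{8}}}{125} = \frac{128 \pi e^{- \frac{5 \sqrt{2} \omega}{8}} \sin{\left(\frac{5 \sqrt{2} \omega}{8} + \frac{\pi}{4} \right)}}{125}

Case ω < 0 (upper half-plane, counterclockwise contour ⇒ F(ω) = +2πi·ΣRes):
  Res_{z = \frac{5 \sqrt{2}}{8} + \frac{5 \sqrt{2} i}{8}} g(z) = - \frac{16 \sqrt{2} \left(1 + i\right) e^{\frac{5 \sqrt{2} \omega \left(1 - i\right)}{8}}}{125}
  Res_{z = - \frac{5 \sqrt{2}}{8} + \frac{5 \sqrt{2} i}{8}} g(z) = \frac{16 \sqrt{2} \left(1 - i\right) e^{\frac{5 \sqrt{2} \omega \left(1 + i\right)}{8}}}{125}
  F(ω) = 2πi·ΣRes = - \frac{32 \sqrt{2} i \pi \left(\left(1 + i\right) e^{\frac{5 \sqrt{2} \omega \left(1 - i\right)}{8}} - \left(1 - i\right) e^{\frac{5 \sqrt{2} \omega \left(1 + i\right)}{8}}\right)}{125} = \frac{128 \pi e^{\frac{5 \sqrt{2} \omega}{8}} \cos{\left(\frac{5 \sqrt{2} \omega}{8} + \frac{\pi}{4} \right)}}{125}

Both cases combine into a single formula in |ω|:

F(ω) = \frac{128 \pi e^{- \frac{5 \sqrt{2} \left|{\omega}\right|}{8}} \sin{\left(\frac{5 \sqrt{2} \left|{\omega}\right|}{8} + \frac{\pi}{4} \right)}}{125}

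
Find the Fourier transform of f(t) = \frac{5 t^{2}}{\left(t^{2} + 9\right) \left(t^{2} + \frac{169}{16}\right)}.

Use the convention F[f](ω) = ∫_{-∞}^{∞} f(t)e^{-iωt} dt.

F(ω) = - \frac{48 \pi e^{- 3 \left|{\omega}\right|}}{5} + \frac{52 \pi e^{- \frac{13 \left|{\omega}\right|}{4}}}{5}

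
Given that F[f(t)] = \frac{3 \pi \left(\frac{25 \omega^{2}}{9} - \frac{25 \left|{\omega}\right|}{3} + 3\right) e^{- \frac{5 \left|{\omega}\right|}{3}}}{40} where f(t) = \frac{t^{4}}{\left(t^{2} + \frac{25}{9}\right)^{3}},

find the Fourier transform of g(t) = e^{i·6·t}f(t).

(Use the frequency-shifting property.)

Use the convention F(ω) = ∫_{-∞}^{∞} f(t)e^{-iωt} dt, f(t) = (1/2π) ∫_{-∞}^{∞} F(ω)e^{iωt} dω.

F[g](ω) = \frac{\pi \left(25 \left(\omega - 6\right)^{2} - 75 \left|{\omega - 6}\right| + 27\right) e^{- \frac{5 \left|{\omega - 6}\right|}{3}}}{120}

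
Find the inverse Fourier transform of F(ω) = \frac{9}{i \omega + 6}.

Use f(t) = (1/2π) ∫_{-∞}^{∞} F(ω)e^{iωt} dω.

f(t) = 9 e^{- 6 t} u\left(t\right)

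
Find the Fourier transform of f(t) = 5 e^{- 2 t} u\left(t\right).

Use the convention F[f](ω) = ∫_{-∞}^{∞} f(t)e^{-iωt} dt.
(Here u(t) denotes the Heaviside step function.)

F(ω) = \frac{5}{i \omega + 2}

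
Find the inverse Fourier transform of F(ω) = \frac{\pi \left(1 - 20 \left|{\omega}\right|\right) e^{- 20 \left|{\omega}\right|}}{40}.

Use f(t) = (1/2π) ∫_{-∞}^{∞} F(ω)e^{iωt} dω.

f(t) = \frac{t^{2}}{\left(t^{2} + 400\right)^{2}}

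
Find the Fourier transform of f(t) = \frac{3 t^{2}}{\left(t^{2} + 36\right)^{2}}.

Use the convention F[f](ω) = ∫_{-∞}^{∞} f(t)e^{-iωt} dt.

F(ω) = \frac{\pi \left(1 - 6 \left|{\omega}\right|\right) e^{- 6 \left|{\omega}\right|}}{4}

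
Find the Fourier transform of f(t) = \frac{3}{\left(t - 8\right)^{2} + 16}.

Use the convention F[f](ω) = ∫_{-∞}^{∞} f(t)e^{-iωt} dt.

F(ω) = \frac{3 \pi e^{- 8 i \omega - 4 \left|{\omega}\right|}}{4}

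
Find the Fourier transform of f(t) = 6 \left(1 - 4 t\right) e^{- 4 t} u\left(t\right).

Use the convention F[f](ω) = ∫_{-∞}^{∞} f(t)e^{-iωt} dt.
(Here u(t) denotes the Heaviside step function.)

F(ω) = \frac{6 i \omega}{- \omega^{2} + 8 i \omega + 16}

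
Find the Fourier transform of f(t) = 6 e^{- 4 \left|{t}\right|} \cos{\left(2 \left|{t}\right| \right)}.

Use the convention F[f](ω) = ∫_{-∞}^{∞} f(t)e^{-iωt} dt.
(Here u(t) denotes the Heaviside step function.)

F(ω) = \frac{48 \left(\omega^{2} + 20\right)}{\omega^{4} + 24 \omega^{2} + 400}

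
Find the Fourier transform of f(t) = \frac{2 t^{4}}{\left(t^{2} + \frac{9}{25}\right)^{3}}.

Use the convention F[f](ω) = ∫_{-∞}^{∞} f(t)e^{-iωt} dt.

F(ω) = \frac{\pi \left(3 \omega^{2} - 25 \left|{\omega}\right| + 25\right) e^{- \frac{3 \left|{\omega}\right|}{5}}}{20}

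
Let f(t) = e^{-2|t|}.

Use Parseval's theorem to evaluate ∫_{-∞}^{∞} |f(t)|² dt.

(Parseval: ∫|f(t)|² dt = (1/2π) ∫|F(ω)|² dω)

∫|f(t)|² dt = \frac{1}{2}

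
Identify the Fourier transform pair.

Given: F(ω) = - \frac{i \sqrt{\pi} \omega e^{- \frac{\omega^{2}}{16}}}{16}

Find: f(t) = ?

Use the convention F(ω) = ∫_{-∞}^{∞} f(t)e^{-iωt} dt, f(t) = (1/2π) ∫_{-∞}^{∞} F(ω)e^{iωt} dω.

f(t) = t e^{- 4 t^{2}}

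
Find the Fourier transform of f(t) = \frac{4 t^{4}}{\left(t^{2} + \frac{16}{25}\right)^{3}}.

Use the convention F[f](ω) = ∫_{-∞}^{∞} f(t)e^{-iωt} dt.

F(ω) = \frac{\pi \left(16 \omega^{2} - 100 \left|{\omega}\right| + 75\right) e^{- \frac{4 \left|{\omega}\right|}{5}}}{40}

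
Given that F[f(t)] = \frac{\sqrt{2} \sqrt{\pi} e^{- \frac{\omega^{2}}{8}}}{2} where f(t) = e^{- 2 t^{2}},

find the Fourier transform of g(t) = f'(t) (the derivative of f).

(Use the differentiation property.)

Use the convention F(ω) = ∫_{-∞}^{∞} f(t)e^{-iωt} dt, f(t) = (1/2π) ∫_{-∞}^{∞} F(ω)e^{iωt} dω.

F[g](ω) = \frac{\sqrt{2} i \sqrt{\pi} \omega e^{- \frac{\omega^{2}}{8}}}{2}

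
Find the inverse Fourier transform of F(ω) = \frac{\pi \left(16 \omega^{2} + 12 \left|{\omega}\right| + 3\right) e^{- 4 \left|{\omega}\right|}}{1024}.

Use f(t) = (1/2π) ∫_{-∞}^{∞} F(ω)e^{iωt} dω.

f(t) = \frac{8}{\left(t^{2} + 16\right)^{3}}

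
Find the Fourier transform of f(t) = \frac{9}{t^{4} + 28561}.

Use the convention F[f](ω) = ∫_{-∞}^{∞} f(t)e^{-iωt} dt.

F(ω) = \frac{9 \pi e^{- \frac{13 \sqrt{2} \left|{\omega}\right|}{2}} \sin{\left(\frac{13 \sqrt{2} \left|{\omega}\right|}{2} + \frac{\pi}{4} \right)}}{2197}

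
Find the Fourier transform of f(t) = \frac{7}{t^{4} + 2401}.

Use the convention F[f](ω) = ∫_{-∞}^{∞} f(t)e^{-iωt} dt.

F(ω) = \frac{\pi e^{- \frac{7 \sqrt{2} \left|{\omega}\right|}{2}} \sin{\left(\frac{7 \sqrt{2} \left|{\omega}\right|}{2} + \frac{\pi}{4} \right)}}{49}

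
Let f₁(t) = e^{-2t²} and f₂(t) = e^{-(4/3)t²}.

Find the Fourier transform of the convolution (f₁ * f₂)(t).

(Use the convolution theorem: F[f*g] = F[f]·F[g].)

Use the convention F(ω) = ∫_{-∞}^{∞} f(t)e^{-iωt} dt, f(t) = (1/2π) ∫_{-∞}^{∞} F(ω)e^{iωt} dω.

F[f₁*f₂](ω) = \frac{\sqrt{6} \pi e^{- \frac{5 \omega^{2}}{16}}}{4}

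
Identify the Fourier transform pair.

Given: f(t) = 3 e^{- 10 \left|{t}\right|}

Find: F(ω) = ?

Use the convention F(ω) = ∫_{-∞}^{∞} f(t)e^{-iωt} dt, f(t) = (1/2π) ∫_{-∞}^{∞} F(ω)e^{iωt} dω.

F(ω) = \frac{60}{\omega^{2} + 100}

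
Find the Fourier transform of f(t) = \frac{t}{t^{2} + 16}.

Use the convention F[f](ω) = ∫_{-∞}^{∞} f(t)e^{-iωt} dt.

F(ω) = - i \pi e^{- 4 \left|{\omega}\right|} \operatorname{sign}{\left(\omega \right)}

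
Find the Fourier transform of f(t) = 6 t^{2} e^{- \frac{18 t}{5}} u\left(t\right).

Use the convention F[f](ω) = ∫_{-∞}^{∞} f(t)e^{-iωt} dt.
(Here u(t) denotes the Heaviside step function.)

F(ω) = \frac{1500}{\left(5 i \omega + 18\right)^{3}}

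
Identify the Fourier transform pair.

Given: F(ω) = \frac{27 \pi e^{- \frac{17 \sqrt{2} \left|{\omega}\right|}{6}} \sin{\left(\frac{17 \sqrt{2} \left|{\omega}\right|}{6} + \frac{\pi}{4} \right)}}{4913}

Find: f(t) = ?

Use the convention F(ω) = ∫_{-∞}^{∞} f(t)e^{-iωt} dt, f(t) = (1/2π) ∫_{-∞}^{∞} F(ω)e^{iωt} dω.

f(t) = \frac{1}{t^{4} + \frac{83521}{81}}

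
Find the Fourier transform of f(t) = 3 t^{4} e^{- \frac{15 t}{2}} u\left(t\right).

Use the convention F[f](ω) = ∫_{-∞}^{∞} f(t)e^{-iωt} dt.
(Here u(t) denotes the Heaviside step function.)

F(ω) = \frac{2304}{\left(2 i \omega + 15\right)^{5}}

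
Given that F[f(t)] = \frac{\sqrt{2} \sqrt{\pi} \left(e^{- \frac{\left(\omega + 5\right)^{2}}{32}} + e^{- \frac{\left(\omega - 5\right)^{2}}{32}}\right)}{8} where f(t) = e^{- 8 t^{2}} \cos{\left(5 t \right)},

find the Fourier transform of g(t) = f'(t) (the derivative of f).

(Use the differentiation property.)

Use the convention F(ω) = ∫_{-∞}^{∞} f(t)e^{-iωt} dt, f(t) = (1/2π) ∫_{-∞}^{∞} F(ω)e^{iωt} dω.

F[g](ω) = \frac{\sqrt{2} i \sqrt{\pi} \omega \left(e^{\frac{5 \omega}{8}} + 1\right) e^{- \frac{\omega^{2}}{32} - \frac{5 \omega}{16} - \frac{25}{32}}}{8}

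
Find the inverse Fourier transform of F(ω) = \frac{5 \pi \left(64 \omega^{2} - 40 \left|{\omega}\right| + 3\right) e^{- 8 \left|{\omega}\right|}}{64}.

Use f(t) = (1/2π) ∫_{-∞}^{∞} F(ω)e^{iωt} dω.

f(t) = \frac{5 t^{4}}{\left(t^{2} + 64\right)^{3}}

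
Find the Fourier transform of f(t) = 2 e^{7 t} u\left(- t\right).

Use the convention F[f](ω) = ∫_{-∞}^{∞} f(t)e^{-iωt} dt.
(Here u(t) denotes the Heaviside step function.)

F(ω) = - \frac{2}{i \omega - 7}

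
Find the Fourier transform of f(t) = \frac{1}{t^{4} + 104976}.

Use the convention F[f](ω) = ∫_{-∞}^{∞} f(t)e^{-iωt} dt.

F(ω) = \frac{\pi e^{- 9 \sqrt{2} \left|{\omega}\right|} \sin{\left(9 \sqrt{2} \left|{\omega}\right| + \frac{\pi}{4} \right)}}{5832}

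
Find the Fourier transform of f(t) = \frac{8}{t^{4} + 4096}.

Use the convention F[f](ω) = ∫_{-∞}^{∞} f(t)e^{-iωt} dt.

F(ω) = \frac{\pi e^{- 4 \sqrt{2} \left|{\omega}\right|} \sin{\left(4 \sqrt{2} \left|{\omega}\right| + \frac{\pi}{4} \right)}}{64}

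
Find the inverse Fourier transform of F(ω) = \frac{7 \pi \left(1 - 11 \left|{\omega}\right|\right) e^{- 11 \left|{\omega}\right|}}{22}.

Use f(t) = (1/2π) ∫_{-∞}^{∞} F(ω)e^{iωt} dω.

f(t) = \frac{7 t^{2}}{\left(t^{2} + 121\right)^{2}}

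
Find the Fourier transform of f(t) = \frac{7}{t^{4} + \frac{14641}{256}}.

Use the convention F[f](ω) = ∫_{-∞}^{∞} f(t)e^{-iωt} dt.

F(ω) = \frac{448 \pi e^{- \frac{11 \sqrt{2} \left|{\omega}\right|}{8}} \sin{\left(\frac{11 \sqrt{2} \left|{\omega}\right|}{8} + \frac{\pi}{4} \right)}}{1331}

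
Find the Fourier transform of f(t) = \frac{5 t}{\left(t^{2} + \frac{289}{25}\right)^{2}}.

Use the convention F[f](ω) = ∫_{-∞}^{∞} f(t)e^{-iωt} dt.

F(ω) = - \frac{25 i \pi \omega e^{- \frac{17 \left|{\omega}\right|}{5}}}{34}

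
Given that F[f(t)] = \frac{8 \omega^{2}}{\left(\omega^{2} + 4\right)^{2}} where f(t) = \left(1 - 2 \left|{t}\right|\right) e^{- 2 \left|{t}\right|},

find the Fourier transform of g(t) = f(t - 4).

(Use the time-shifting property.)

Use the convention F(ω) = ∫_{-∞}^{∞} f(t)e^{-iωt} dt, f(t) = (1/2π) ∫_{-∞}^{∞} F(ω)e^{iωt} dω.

F[g](ω) = \frac{8 \omega^{2} e^{- 4 i \omega}}{\left(\omega^{2} + 4\right)^{2}}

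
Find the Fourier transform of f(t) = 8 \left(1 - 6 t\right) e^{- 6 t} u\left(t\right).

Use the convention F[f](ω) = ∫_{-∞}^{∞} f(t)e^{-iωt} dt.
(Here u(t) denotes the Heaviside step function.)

F(ω) = \frac{8 i \omega}{- \omega^{2} + 12 i \omega + 36}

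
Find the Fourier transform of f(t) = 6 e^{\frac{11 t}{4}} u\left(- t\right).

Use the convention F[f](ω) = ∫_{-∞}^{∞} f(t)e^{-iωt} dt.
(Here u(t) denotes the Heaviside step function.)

F(ω) = - \frac{24}{4 i \omega - 11}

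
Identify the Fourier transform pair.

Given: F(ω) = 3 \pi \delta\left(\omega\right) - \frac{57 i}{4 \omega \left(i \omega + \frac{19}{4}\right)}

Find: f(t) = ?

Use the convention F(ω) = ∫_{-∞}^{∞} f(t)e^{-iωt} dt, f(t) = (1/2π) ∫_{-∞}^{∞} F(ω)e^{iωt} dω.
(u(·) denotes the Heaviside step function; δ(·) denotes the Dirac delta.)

f(t) = 3 \left(1 - e^{- \frac{19 t}{4}}\right) u\left(t\right)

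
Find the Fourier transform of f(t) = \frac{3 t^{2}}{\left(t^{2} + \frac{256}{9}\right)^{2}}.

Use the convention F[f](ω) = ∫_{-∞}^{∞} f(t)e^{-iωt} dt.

F(ω) = \frac{3 \pi \left(3 - 16 \left|{\omega}\right|\right) e^{- \frac{16 \left|{\omega}\right|}{3}}}{32}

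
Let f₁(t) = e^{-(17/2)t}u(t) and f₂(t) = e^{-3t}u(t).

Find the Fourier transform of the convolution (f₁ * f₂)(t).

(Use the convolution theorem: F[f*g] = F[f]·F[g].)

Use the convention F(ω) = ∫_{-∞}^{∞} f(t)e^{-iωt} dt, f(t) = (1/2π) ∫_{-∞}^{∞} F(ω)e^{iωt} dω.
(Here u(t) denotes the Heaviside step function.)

F[f₁*f₂](ω) = \frac{2}{\left(i \omega + 3\right) \left(2 i \omega + 17\right)}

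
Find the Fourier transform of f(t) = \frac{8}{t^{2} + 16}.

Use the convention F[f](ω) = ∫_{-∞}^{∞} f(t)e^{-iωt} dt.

F(ω) = 2 \pi e^{- 4 \left|{\omega}\right|}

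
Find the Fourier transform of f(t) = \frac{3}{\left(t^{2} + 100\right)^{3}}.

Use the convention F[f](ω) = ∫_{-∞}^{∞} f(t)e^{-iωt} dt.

F(ω) = \frac{3 \pi \left(100 \omega^{2} + 30 \left|{\omega}\right| + 3\right) e^{- 10 \left|{\omega}\right|}}{800000}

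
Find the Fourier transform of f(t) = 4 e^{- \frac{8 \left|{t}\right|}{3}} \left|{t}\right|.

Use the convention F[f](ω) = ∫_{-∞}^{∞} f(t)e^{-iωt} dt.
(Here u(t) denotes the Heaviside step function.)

F(ω) = \frac{72 \left(64 - 9 \omega^{2}\right)}{\left(9 \omega^{2} + 64\right)^{2}}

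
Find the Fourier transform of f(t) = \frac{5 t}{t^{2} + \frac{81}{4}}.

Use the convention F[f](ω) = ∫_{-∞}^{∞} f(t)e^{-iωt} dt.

F(ω) = - 5 i \pi e^{- \frac{9 \left|{\omega}\right|}{2}} \operatorname{sign}{\left(\omega \right)}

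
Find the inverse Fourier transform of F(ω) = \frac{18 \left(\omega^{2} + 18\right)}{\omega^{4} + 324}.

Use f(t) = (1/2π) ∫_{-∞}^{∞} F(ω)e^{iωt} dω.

f(t) = 3 e^{- 3 \left|{t}\right|} \cos{\left(3 \left|{t}\right| \right)}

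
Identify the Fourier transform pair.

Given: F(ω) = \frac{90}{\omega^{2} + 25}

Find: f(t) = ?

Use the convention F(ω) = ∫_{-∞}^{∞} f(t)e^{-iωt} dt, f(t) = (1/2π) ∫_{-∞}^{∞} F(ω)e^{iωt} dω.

f(t) = 9 e^{- 5 \left|{t}\right|}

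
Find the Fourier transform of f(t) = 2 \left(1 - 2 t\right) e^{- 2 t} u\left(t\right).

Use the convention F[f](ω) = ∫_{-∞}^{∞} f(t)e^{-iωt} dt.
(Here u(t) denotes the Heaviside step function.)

F(ω) = \frac{2 i \omega}{- \omega^{2} + 4 i \omega + 4}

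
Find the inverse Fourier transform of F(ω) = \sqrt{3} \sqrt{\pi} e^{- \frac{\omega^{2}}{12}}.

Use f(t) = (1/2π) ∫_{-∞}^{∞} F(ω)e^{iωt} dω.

f(t) = 3 e^{- 3 t^{2}}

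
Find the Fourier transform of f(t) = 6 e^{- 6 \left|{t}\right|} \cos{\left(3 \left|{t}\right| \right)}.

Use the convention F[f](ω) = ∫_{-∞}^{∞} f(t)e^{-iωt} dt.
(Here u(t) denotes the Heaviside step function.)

F(ω) = \frac{72 \left(\omega^{2} + 45\right)}{\omega^{4} + 54 \omega^{2} + 2025}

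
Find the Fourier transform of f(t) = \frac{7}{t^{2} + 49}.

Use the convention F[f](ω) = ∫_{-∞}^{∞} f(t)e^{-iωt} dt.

F(ω) = \pi e^{- 7 \left|{\omega}\right|}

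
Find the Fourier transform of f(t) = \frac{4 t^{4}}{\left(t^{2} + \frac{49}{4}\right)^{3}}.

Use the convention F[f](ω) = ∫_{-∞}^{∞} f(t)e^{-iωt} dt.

F(ω) = \frac{\pi \left(49 \omega^{2} - 70 \left|{\omega}\right| + 12\right) e^{- \frac{7 \left|{\omega}\right|}{2}}}{28}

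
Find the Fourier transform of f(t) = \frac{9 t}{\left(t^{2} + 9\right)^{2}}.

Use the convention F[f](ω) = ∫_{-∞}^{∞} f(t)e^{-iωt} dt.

F(ω) = - \frac{3 i \pi \omega e^{- 3 \left|{\omega}\right|}}{2}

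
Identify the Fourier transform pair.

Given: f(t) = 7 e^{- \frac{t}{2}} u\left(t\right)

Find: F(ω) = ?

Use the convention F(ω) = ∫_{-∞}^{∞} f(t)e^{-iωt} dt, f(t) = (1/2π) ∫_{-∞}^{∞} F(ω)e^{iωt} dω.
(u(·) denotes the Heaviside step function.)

F(ω) = \frac{14}{2 i \omega + 1}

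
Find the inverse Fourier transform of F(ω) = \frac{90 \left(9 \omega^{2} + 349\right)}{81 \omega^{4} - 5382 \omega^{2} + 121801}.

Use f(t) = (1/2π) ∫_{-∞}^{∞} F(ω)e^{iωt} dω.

f(t) = 3 e^{- \frac{5 \left|{t}\right|}{3}} \cos{\left(6 \left|{t}\right| \right)}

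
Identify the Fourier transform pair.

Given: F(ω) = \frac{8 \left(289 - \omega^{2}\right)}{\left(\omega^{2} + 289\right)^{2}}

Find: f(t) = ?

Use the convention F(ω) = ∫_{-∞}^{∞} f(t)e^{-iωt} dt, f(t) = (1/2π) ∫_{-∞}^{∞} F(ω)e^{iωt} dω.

f(t) = 4 e^{- 17 \left|{t}\right|} \left|{t}\right|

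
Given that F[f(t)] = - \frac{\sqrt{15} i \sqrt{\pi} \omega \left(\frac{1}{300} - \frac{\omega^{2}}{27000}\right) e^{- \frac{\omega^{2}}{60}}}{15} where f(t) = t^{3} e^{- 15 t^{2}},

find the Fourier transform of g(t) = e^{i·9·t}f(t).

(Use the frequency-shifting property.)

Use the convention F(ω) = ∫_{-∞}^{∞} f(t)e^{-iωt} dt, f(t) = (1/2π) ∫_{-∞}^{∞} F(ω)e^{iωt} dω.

F[g](ω) = \frac{\sqrt{15} i \sqrt{\pi} \left(\omega - 9\right) \left(\left(\omega - 9\right)^{2} - 90\right) e^{- \frac{\left(\omega - 9\right)^{2}}{60}}}{405000}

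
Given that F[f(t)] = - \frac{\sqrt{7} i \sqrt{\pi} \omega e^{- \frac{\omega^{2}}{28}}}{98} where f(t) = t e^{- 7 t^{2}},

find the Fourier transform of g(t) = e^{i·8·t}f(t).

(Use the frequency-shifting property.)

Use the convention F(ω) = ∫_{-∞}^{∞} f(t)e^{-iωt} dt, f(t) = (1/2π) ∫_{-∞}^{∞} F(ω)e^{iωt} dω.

F[g](ω) = \frac{\sqrt{7} i \sqrt{\pi} \left(8 - \omega\right) e^{- \frac{\left(\omega - 8\right)^{2}}{28}}}{98}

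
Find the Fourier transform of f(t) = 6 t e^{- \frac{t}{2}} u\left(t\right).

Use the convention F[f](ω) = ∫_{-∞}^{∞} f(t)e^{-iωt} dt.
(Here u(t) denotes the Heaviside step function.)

F(ω) = \frac{24}{\left(2 i \omega + 1\right)^{2}}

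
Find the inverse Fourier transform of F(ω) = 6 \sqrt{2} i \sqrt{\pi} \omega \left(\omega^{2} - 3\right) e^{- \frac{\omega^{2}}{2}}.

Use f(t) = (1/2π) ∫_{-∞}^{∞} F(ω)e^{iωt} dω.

f(t) = 6 t^{3} e^{- \frac{t^{2}}{2}}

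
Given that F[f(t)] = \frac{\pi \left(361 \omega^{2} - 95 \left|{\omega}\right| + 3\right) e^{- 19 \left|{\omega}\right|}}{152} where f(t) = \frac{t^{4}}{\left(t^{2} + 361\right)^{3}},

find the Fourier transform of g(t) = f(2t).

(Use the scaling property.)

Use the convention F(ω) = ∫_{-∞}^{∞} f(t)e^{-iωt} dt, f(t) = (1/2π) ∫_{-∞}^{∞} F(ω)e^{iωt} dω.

F[g](ω) = \frac{\pi \left(361 \omega^{2} - 190 \left|{\omega}\right| + 12\right) e^{- \frac{19 \left|{\omega}\right|}{2}}}{1216}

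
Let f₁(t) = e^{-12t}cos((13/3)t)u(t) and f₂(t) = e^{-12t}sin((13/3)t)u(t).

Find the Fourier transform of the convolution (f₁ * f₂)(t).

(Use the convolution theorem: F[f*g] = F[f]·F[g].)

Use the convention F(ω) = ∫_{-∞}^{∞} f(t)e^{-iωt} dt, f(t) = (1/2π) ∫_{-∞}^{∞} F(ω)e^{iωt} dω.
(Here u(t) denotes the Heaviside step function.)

F[f₁*f₂](ω) = \frac{351 \left(i \omega + 12\right)}{\left(9 \left(i \omega + 12\right)^{2} + 169\right)^{2}}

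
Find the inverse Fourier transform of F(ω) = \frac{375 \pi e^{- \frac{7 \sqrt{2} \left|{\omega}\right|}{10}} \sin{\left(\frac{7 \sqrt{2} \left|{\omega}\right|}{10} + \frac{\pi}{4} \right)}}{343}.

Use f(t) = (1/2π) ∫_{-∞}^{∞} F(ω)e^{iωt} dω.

f(t) = \frac{3}{t^{4} + \frac{2401}{625}}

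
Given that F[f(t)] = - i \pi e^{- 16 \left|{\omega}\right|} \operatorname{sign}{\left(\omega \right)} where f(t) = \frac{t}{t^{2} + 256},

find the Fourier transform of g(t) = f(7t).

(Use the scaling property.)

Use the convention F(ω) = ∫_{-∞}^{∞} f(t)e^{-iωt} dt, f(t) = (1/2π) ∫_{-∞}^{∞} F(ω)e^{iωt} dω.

F[g](ω) = - \frac{i \pi e^{- \frac{16 \left|{\omega}\right|}{7}} \operatorname{sign}{\left(\omega \right)}}{7}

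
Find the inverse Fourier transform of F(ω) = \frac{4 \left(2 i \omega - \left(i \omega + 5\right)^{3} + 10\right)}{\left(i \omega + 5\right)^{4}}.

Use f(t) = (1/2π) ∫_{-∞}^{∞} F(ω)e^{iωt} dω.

f(t) = 4 \left(t^{2} - 1\right) e^{- 5 t} u\left(t\right)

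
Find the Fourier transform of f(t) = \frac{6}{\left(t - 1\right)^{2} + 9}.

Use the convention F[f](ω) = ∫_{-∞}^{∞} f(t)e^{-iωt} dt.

F(ω) = 2 \pi e^{- i \omega - 3 \left|{\omega}\right|}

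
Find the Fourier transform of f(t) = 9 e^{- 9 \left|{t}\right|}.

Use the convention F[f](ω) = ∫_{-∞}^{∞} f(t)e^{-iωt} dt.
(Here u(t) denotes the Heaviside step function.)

F(ω) = \frac{162}{\omega^{2} + 81}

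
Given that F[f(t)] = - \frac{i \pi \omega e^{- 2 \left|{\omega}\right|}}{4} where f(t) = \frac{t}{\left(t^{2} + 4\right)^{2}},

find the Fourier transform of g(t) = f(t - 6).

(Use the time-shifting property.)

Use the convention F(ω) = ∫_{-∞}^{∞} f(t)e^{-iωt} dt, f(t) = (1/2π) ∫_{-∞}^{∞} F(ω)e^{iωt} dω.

F[g](ω) = - \frac{i \pi \omega e^{- 6 i \omega - 2 \left|{\omega}\right|}}{4}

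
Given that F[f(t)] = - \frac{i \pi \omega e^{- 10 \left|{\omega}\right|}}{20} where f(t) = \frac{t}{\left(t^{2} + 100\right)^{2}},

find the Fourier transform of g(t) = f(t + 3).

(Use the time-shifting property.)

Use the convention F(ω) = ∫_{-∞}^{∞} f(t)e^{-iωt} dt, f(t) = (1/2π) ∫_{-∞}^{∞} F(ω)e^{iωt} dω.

F[g](ω) = - \frac{i \pi \omega e^{3 i \omega - 10 \left|{\omega}\right|}}{20}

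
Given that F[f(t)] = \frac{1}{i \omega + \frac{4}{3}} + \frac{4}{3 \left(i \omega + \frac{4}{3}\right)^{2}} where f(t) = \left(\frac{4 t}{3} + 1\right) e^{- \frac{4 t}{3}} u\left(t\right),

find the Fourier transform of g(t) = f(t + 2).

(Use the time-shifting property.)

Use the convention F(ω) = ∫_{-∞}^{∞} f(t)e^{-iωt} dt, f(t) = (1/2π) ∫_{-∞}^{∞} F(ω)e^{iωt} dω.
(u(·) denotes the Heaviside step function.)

F[g](ω) = \frac{\left(- 9 i \omega - 24\right) e^{2 i \omega}}{9 \omega^{2} - 24 i \omega - 16}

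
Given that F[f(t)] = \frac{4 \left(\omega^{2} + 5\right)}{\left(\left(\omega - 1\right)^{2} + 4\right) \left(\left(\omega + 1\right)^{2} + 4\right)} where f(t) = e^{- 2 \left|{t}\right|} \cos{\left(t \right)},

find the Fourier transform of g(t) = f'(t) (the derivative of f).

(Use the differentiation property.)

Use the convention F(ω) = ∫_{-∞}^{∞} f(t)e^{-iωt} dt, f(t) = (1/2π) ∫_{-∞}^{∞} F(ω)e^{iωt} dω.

F[g](ω) = \frac{4 i \omega \left(\omega^{2} + 5\right)}{\omega^{4} + 6 \omega^{2} + 25}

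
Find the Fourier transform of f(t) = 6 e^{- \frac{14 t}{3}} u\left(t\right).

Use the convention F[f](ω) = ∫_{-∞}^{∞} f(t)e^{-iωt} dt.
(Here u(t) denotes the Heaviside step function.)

F(ω) = \frac{18}{3 i \omega + 14}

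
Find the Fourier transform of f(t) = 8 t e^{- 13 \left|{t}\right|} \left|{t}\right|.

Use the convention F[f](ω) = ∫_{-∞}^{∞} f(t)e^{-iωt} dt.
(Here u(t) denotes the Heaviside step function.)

F(ω) = \frac{32 i \omega \left(\omega^{2} - 507\right)}{\left(\omega^{2} + 169\right)^{3}}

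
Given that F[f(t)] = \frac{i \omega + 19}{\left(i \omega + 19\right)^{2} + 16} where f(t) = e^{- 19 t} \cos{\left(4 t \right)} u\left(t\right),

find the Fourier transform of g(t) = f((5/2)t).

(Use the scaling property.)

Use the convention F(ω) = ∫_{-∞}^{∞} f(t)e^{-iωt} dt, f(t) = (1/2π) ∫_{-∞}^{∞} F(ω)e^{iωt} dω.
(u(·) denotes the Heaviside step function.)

F[g](ω) = \frac{2 \left(2 i \omega + 95\right)}{\left(2 i \omega + 95\right)^{2} + 400}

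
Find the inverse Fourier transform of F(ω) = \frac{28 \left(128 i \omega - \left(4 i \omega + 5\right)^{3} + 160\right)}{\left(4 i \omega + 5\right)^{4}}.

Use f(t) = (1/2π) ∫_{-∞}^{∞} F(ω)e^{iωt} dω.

f(t) = 7 \left(t^{2} - 1\right) e^{- \frac{5 t}{4}} u\left(t\right)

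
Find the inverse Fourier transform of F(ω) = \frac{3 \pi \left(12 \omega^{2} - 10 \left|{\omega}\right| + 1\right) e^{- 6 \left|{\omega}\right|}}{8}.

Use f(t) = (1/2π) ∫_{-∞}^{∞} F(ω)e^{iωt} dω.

f(t) = \frac{6 t^{4}}{\left(t^{2} + 36\right)^{3}}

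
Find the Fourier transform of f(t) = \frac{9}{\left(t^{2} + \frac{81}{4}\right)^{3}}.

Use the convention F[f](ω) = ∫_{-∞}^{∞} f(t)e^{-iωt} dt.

F(ω) = \frac{\pi \left(27 \omega^{2} + 18 \left|{\omega}\right| + 4\right) e^{- \frac{9 \left|{\omega}\right|}{2}}}{2187}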